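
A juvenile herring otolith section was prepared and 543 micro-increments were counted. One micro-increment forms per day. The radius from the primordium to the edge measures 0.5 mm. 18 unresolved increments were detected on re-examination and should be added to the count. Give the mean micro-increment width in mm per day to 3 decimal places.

0.001 mm per day

Adjusted count: 543 + 18 = 561 micro-increments.
0.5 mm over 561 days gives 0.5 / 561 ≈ 0.001 mm per day.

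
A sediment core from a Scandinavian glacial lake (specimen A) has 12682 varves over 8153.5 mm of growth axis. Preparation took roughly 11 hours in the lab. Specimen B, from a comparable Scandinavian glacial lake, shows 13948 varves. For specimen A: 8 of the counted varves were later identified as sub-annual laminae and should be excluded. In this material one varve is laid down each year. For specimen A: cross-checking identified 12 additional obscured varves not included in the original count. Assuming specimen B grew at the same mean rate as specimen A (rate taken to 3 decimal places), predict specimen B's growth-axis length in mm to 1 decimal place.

8968.6 mm

Specimen A: adjusted count: 12682 − 8 + 12 = 12686 varves.
A: 8153.5 mm over 12686 years gives 8153.5 / 12686 ≈ 0.643 mm/yr.
For B, 0.643 mm/year × 13948 years = 8968.6 mm.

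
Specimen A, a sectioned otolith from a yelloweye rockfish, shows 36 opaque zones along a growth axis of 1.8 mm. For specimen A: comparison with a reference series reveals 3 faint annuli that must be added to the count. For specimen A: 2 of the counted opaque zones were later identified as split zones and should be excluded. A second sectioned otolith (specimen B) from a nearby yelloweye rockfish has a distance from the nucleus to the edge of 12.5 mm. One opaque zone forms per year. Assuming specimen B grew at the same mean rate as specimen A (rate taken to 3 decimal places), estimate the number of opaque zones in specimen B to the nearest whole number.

255 opaque zones

Specimen A: correcting the raw count gives 36 − 2 + 3 = 37 true opaque zones.
A: Extension rate ≈ 1.8 / 37 = 0.049 mm per year.
B spans 12.5 / 0.049 = 255.10 years ≈ 255 opaque zones.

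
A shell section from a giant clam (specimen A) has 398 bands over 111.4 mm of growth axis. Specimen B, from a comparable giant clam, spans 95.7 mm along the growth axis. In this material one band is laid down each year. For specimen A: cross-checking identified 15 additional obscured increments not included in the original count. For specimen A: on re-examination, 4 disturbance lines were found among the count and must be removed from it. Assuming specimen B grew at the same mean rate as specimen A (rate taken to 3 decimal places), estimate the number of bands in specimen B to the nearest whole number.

Specimen A: adjusted count: 398 − 4 + 15 = 409 bands.
A: 111.4 mm over 409 years gives 111.4 / 409 ≈ 0.272 mm/year.
Specimen B: 95.7 mm / 0.272 mm per year = 351.84 years ≈ 352 bands.

352 bands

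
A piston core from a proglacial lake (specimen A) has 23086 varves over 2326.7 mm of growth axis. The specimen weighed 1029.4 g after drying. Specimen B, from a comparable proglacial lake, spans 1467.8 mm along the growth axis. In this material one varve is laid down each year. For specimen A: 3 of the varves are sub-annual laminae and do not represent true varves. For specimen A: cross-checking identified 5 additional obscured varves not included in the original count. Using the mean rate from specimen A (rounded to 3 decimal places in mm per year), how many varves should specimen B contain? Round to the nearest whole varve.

Specimen A: correcting the raw count gives 23086 − 3 + 5 = 23088 true varves.
A: Extension rate ≈ 2326.7 / 23088 = 0.101 mm/year.
B spans 1467.8 / 0.101 = 14532.67 years ≈ 14533 varves.

14533 varves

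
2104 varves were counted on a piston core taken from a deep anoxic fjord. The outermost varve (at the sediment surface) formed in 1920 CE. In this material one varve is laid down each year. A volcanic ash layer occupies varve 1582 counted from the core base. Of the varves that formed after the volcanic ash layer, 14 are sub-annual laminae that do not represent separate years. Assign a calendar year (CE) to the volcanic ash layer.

2104 − 1582 = 522 varves lie beyond the volcanic ash layer toward the sediment surface.
Removing the 14 false varves leaves 522 − 14 = 508 true varves beyond the volcanic ash layer.
Counting back 508 years from 1920 CE places the volcanic ash layer in 1920 − 508 = 1412 CE.

1412 CE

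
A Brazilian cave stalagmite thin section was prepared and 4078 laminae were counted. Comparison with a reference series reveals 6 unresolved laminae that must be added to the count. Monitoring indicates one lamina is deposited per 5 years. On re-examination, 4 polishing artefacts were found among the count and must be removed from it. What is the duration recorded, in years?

Correcting the raw count gives 4078 − 4 + 6 = 4080 true laminae.
4080 laminae at 5 years each span 4080 × 5 = 20400 years.

20400 years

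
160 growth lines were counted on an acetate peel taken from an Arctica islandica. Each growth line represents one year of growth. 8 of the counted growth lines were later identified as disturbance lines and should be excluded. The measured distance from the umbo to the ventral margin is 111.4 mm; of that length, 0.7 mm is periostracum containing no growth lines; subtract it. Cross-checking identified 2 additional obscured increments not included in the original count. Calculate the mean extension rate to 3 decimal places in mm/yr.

0.719 mm/yr

After corrections the count is 160 − 8 + 2 = 154 growth lines.
Removing the 0.7 mm offcut leaves 111.4 − 0.7 = 110.7 mm.
110.7 mm over 154 years gives 110.7 / 154 ≈ 0.719 mm/yr.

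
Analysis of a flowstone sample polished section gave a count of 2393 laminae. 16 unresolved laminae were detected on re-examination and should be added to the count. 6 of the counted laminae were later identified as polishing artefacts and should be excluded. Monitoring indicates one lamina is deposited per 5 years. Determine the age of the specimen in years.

Correcting the raw count gives 2393 − 6 + 16 = 2403 true laminae.
At 5 years per lamina, 2403 × 5 = 12015 years.

12015 years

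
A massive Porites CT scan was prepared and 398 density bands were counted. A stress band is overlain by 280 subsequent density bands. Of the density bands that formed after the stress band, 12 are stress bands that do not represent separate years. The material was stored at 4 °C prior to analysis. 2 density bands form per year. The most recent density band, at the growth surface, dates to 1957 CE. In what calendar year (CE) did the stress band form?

280 density bands post-date the stress band.
280 − 12 false = 268 true density bands after the stress band.
Dividing by 2 density bands per year: 268 / 2 = 134 years.
1957 − 134 = 1823 CE.

1823 CE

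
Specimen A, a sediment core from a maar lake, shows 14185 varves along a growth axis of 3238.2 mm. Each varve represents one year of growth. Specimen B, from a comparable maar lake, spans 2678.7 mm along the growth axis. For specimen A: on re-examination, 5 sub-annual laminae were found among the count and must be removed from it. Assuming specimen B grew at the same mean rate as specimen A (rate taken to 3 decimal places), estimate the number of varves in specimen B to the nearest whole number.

11749 varves

Specimen A: adjusted count: 14185 − 5 = 14180 varves.
A: Mean rate = 3238.2 mm / 14180 years ≈ 0.228 mm/yr.
Specimen B: 2678.7 mm / 0.228 mm per year = 11748.68 years ≈ 11749 varves.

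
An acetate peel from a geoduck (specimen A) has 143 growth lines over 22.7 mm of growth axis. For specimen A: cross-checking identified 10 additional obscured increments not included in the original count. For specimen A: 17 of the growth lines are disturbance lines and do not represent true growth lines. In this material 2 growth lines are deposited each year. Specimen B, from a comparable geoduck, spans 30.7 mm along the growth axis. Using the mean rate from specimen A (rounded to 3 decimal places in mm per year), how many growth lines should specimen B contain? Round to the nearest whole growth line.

184 growth lines

Specimen A: true growth line count = 143 − 17 + 10 = 136.
Specimen A: dividing by 2 growth lines per year: 136 / 2 = 68 years.
A: Extension rate ≈ 22.7 / 68 = 0.334 mm/year.
For B, 30.7 / 0.334 = 91.92 years; at 2 growth lines per year that is 91.92 × 2 ≈ 184 growth lines.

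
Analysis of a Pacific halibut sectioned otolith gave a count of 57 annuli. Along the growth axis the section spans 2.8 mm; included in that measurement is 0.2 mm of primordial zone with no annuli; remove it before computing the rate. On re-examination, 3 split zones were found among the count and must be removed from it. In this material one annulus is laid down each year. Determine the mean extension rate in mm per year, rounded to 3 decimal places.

0.048 mm per year

True annulus count = 57 − 3 = 54.
Removing the 0.2 mm offcut leaves 2.8 − 0.2 = 2.6 mm.
Extension rate ≈ 2.6 / 54 = 0.048 mm per year.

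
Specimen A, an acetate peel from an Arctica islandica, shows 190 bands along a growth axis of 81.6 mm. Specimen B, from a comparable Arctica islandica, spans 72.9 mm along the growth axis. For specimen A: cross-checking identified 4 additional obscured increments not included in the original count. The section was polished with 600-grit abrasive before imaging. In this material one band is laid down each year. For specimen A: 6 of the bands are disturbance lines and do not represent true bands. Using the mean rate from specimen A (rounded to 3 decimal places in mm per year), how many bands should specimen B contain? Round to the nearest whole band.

168 bands

Specimen A: after corrections the count is 190 − 6 + 4 = 188 bands.
A: Extension rate ≈ 81.6 / 188 = 0.434 mm/year.
B spans 72.9 / 0.434 = 167.97 years ≈ 168 bands.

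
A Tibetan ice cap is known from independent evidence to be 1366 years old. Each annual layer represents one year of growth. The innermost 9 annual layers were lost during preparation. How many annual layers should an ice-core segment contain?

1357 annual layers

At one annual layer per year, 1366 years correspond to 1366 annual layers.
Less the 9 uncaptured annual layers: 1366 − 9 = 1357.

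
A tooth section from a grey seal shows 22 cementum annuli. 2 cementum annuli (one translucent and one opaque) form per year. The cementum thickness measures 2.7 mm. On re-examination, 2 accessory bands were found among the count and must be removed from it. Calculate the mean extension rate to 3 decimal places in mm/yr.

0.270 mm/yr

Adjusted count: 22 − 2 = 20 cementum annuli.
Dividing by 2 cementum annuli per year: 20 / 2 = 10 years.
2.7 mm over 10 years gives 2.7 / 10 ≈ 0.270 mm/yr.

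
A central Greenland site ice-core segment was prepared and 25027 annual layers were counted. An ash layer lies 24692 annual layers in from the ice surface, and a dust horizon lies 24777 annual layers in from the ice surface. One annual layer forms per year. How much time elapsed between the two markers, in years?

85 yr

24777 − 24692 = 85 annual layers lie between the two events.
That is 85 years at one annual layer per year.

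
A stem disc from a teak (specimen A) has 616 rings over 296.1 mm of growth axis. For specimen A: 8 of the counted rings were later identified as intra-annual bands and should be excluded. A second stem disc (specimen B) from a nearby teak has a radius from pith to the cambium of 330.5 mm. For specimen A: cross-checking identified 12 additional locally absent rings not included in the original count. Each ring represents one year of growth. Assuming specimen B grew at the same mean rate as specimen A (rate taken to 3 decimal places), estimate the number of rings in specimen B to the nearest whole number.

Specimen A: true ring count = 616 − 8 + 12 = 620.
A: Mean rate = 296.1 mm / 620 years ≈ 0.478 mm/yr.
B spans 330.5 / 0.478 = 691.42 years ≈ 691 rings.

691 rings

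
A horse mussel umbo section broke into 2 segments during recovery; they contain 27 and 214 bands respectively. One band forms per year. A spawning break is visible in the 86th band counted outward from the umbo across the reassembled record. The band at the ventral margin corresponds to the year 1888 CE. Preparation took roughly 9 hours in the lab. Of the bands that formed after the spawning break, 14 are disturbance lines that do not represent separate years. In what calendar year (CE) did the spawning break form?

1747 CE

Total bands = 27 + 214 = 241.
Between band 86 and the ventral margin there are 241 − 86 = 155 bands.
Excluding 14 false bands: 155 − 14 = 141.
The band at the ventral margin is 1888 CE, so the spawning break dates to 1888 − 141 = 1747 CE.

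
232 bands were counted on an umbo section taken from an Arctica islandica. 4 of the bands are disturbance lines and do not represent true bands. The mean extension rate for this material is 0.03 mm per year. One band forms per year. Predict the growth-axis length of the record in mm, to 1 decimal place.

Correcting the raw count gives 232 − 4 = 228 true bands.
228 years at 0.03 mm/year gives 0.03 × 228 = 6.8 mm.

6.8 mm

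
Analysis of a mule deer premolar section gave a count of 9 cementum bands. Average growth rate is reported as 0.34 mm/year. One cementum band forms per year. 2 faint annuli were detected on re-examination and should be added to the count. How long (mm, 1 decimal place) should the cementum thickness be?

Correcting the raw count gives 9 + 2 = 11 true cementum bands.
Length ≈ 0.34 × 11 = 3.7 mm.

3.7 mm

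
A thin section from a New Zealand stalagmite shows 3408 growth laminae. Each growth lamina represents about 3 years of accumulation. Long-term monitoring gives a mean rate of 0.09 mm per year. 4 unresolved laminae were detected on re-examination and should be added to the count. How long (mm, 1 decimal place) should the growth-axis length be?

Adjusted count: 3408 + 4 = 3412 growth laminae.
3412 growth laminae at 3 years each span 3412 × 3 = 10236 years.
10236 years at 0.09 mm/year gives 0.09 × 10236 = 921.2 mm.

921.2 mm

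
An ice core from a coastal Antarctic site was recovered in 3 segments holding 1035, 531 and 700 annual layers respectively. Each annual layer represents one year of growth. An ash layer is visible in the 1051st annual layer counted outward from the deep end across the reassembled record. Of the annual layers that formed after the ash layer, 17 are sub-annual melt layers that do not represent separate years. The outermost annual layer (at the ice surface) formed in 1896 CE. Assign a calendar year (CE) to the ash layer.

698 CE

Total annual layers = 1035 + 531 + 700 = 2266.
Between annual layer 1051 and the ice surface there are 2266 − 1051 = 1215 annual layers.
1215 − 17 false = 1198 true annual layers after the ash layer.
The annual layer at the ice surface is 1896 CE, so the ash layer dates to 1896 − 1198 = 698 CE.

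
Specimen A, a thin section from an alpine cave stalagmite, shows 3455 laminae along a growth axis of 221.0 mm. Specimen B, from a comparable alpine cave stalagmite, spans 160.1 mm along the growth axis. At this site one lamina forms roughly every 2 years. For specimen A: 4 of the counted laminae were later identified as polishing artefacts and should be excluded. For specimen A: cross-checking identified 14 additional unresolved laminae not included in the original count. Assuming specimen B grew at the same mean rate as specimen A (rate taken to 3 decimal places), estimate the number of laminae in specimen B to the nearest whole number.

Specimen A: after corrections the count is 3455 − 4 + 14 = 3465 laminae.
Specimen A: at 2 years per lamina, 3465 × 2 = 6930 years.
A: Extension rate ≈ 221.0 / 6930 = 0.032 mm per year.
Specimen B: 160.1 mm / 0.032 mm per year = 5003.12 years; at 2 years per lamina that is 5003.12 / 2 ≈ 2502 laminae.

2502 laminae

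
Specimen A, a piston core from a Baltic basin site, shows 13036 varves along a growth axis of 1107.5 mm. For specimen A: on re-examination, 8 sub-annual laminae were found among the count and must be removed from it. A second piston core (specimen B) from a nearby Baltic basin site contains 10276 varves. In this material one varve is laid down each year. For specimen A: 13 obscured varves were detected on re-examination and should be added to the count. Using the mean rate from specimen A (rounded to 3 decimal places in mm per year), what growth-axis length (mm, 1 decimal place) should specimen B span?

873.5 mm

Specimen A: after corrections the count is 13036 − 8 + 13 = 13041 varves.
A: Extension rate ≈ 1107.5 / 13041 = 0.085 mm/year.
Length of B = 0.085 × 10276 = 873.5 mm.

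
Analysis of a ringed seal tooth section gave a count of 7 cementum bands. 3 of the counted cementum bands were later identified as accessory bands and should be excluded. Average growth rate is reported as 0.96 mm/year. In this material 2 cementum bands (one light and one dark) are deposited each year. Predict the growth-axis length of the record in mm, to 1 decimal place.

1.9 mm

After corrections the count is 7 − 3 = 4 cementum bands.
4 cementum bands at 2 per year is 4 / 2 = 2 years.
Predicted length = 0.96 mm/year × 2 years = 1.9 mm.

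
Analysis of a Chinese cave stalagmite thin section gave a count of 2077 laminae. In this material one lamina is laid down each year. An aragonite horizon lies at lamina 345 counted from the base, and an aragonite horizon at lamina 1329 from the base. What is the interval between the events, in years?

984 yr

The two markers are separated by 1329 − 345 = 984 laminae.
That is 984 years at one lamina per year.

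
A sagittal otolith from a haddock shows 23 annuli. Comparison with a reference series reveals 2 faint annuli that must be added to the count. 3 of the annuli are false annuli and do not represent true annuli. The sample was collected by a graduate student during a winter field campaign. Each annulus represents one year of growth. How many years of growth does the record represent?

True annulus count = 23 − 3 + 2 = 22.
At one annulus per year, that is 22 years.

22 yr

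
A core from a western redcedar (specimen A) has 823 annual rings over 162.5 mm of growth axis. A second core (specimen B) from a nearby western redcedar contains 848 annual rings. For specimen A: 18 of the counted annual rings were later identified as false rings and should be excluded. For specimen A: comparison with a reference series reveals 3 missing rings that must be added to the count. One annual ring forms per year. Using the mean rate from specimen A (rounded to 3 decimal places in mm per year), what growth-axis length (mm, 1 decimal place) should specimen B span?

Specimen A: correcting the raw count gives 823 − 18 + 3 = 808 true annual rings.
A: 162.5 mm over 808 years gives 162.5 / 808 ≈ 0.201 mm/year.
B's length ≈ 0.201 × 848 = 170.4 mm.

170.4 mm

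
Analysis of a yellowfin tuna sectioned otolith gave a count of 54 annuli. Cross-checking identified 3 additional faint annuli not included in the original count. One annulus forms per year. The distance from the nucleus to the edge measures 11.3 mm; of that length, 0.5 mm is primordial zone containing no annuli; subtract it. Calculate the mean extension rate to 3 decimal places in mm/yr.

0.189 mm/yr

True annulus count = 54 + 3 = 57.
The growth record spans 11.3 − 0.5 = 10.8 mm.
Mean rate = 10.8 mm / 57 years ≈ 0.189 mm/yr.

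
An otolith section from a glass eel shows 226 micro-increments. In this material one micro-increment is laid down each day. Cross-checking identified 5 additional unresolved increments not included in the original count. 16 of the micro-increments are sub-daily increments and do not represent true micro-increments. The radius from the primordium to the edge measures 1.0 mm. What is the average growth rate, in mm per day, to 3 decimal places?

0.005 mm per day

Correcting the raw count gives 226 − 16 + 5 = 215 true micro-increments.
1.0 mm over 215 days gives 1.0 / 215 ≈ 0.005 mm per day.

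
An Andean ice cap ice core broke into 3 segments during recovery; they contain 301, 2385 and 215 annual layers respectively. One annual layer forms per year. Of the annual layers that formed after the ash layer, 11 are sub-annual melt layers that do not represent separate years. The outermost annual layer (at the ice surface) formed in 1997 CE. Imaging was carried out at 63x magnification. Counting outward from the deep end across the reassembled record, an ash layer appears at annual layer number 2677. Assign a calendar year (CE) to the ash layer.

Total annual layers = 301 + 2385 + 215 = 2901.
2901 − 2677 = 224 annual layers lie beyond the ash layer toward the ice surface.
Excluding 11 false annual layers: 224 − 11 = 213.
The annual layer at the ice surface is 1997 CE, so the ash layer dates to 1997 − 213 = 1784 CE.

1784 CE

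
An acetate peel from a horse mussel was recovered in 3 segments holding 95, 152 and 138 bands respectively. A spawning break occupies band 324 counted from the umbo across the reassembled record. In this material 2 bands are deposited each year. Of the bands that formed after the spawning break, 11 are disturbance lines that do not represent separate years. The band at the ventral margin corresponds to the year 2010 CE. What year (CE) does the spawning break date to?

Total bands = 95 + 152 + 138 = 385.
The spawning break sits at band 324 from the umbo, so 385 − 324 = 61 bands formed after it.
Excluding 11 false bands: 61 − 11 = 50.
Dividing by 2 bands per year: 50 / 2 = 25 years.
2010 − 25 = 1985 CE.

1985 CE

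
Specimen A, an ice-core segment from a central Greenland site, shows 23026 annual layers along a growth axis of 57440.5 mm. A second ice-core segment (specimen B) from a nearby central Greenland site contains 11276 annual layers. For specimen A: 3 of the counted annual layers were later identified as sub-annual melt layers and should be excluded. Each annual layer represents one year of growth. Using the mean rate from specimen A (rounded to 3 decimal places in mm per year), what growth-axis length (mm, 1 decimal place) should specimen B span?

28133.6 mm

Specimen A: true annual layer count = 23026 − 3 = 23023.
A: Mean rate = 57440.5 mm / 23023 years ≈ 2.495 mm/year.
Length of B = 2.495 × 11276 = 28133.6 mm.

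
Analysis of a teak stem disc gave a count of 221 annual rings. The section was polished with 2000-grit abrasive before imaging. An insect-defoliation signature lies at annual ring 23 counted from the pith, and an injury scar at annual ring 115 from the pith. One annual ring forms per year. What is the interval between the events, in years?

115 − 23 = 92 annual rings lie between the two events.
At one annual ring per year, 92 years elapsed between them.

92 yr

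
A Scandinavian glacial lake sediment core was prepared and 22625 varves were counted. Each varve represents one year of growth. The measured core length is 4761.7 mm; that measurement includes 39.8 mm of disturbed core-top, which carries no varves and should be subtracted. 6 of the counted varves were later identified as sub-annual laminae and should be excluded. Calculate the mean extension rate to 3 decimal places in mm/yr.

Adjusted count: 22625 − 6 = 22619 varves.
Net length = 4761.7 − 39.8 = 4721.9 mm.
Extension rate ≈ 4721.9 / 22619 = 0.209 mm/yr.

0.209 mm/yr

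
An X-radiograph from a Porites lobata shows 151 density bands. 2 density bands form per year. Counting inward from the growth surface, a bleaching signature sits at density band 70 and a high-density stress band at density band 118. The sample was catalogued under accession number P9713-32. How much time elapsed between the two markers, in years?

24 years

The two markers are separated by 118 − 70 = 48 density bands.
48 density bands at 2 per year is 48 / 2 = 24 years.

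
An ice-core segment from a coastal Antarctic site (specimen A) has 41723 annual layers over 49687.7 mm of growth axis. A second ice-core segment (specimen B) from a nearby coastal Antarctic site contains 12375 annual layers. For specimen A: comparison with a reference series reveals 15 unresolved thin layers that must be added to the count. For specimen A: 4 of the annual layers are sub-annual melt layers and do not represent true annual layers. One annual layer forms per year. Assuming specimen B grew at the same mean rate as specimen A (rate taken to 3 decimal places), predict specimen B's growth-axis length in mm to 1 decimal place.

Specimen A: adjusted count: 41723 − 4 + 15 = 41734 annual layers.
A: Extension rate ≈ 49687.7 / 41734 = 1.191 mm/year.
B's length ≈ 1.191 × 12375 = 14738.6 mm.

14738.6 mm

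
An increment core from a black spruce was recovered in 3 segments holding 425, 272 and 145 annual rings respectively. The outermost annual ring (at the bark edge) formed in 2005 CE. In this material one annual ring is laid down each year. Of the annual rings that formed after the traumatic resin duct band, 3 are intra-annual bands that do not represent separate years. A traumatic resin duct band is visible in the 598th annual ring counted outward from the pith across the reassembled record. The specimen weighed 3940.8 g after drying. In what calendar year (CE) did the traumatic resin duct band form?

Total annual rings = 425 + 272 + 145 = 842.
Between annual ring 598 and the bark edge there are 842 − 598 = 244 annual rings.
Excluding 3 false annual rings: 244 − 3 = 241.
Counting back 241 years from 2005 CE places the traumatic resin duct band in 2005 − 241 = 1764 CE.

1764 CE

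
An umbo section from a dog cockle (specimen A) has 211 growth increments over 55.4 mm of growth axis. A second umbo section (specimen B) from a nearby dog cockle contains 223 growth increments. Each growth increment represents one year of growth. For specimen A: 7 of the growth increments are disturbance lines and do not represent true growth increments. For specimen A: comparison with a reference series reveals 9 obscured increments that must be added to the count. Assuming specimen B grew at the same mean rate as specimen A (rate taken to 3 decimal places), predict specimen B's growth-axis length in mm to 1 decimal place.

58.0 mm

Specimen A: adjusted count: 211 − 7 + 9 = 213 growth increments.
A: Mean rate = 55.4 mm / 213 years ≈ 0.260 mm/year.
B's length ≈ 0.260 × 223 = 58.0 mm.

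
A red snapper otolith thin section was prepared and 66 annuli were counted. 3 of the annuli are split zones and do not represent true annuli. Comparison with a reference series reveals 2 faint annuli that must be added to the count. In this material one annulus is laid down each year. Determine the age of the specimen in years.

65 years

Adjusted count: 66 − 3 + 2 = 65 annuli.
With a one-to-one annulus periodicity this is 65 years.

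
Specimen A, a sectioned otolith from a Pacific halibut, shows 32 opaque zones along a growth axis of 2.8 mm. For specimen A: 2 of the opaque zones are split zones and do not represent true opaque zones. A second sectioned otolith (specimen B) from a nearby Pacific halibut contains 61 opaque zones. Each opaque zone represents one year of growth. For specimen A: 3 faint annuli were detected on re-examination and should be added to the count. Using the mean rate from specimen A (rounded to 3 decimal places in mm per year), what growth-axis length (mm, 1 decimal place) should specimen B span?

Specimen A: true opaque zone count = 32 − 2 + 3 = 33.
A: Extension rate ≈ 2.8 / 33 = 0.085 mm/year.
For B, 0.085 mm/year × 61 years = 5.2 mm.

5.2 mm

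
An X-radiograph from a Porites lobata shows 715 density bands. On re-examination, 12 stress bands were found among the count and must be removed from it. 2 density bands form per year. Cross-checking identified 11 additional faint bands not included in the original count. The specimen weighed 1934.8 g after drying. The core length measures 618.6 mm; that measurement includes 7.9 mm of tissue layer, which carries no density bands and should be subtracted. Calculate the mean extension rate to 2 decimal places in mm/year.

Correcting the raw count gives 715 − 12 + 11 = 714 true density bands.
714 density bands at 2 per year is 714 / 2 = 357 years.
Net length = 618.6 − 7.9 = 610.7 mm.
Extension rate ≈ 610.7 / 357 = 1.71 mm/year.

1.71 mm/year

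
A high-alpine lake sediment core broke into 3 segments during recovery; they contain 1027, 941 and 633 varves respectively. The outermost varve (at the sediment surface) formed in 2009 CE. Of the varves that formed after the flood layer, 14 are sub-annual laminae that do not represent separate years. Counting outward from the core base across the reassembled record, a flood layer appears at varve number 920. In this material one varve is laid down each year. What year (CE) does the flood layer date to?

Total varves = 1027 + 941 + 633 = 2601.
2601 − 920 = 1681 varves lie beyond the flood layer toward the sediment surface.
1681 − 14 false = 1667 true varves after the flood layer.
The varve at the sediment surface is 2009 CE, so the flood layer dates to 2009 − 1667 = 342 CE.

342 CE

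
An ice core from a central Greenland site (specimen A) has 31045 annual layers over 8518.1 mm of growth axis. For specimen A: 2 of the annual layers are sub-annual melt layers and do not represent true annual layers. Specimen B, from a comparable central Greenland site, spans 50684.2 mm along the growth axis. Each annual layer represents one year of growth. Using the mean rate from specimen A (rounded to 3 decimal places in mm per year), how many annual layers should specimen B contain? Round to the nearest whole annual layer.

Specimen A: correcting the raw count gives 31045 − 2 = 31043 true annual layers.
A: Mean rate = 8518.1 mm / 31043 years ≈ 0.274 mm/year.
B spans 50684.2 / 0.274 = 184978.83 years ≈ 184979 annual layers.

184979 annual layers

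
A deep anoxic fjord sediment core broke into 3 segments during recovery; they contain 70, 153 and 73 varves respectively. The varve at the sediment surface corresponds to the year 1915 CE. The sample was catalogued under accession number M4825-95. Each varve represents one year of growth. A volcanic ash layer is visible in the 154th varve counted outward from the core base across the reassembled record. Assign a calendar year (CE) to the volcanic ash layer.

Total varves = 70 + 153 + 73 = 296.
The volcanic ash layer sits at varve 154 from the core base, so 296 − 154 = 142 varves formed after it.
The varve at the sediment surface is 1915 CE, so the volcanic ash layer dates to 1915 − 142 = 1773 CE.

1773 CE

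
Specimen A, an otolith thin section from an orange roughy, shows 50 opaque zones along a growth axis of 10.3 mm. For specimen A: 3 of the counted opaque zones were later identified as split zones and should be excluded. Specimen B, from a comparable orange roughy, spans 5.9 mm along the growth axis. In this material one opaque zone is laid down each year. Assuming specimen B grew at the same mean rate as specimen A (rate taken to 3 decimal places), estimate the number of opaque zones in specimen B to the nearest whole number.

27 opaque zones

Specimen A: adjusted count: 50 − 3 = 47 opaque zones.
A: Mean rate = 10.3 mm / 47 years ≈ 0.219 mm/yr.
B spans 5.9 / 0.219 = 26.94 years ≈ 27 opaque zones.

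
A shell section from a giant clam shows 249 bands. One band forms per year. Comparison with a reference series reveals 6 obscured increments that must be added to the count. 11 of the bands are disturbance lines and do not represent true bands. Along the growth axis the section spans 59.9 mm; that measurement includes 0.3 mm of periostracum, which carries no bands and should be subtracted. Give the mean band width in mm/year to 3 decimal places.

Correcting the raw count gives 249 − 11 + 6 = 244 true bands.
The growth record spans 59.9 − 0.3 = 59.6 mm.
Mean rate = 59.6 mm / 244 years ≈ 0.244 mm/year.

0.244 mm/year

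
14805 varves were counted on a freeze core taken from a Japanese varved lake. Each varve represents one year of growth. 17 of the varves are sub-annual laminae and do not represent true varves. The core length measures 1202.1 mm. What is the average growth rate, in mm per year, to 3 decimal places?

0.081 mm per year

Adjusted count: 14805 − 17 = 14788 varves.
1202.1 mm over 14788 years gives 1202.1 / 14788 ≈ 0.081 mm per year.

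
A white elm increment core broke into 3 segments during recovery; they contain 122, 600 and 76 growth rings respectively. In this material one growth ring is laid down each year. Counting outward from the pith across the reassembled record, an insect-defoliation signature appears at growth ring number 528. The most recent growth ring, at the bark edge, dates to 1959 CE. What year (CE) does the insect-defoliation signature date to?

1689 CE

Total growth rings = 122 + 600 + 76 = 798.
The insect-defoliation signature sits at growth ring 528 from the pith, so 798 − 528 = 270 growth rings formed after it.
1959 − 270 = 1689 CE.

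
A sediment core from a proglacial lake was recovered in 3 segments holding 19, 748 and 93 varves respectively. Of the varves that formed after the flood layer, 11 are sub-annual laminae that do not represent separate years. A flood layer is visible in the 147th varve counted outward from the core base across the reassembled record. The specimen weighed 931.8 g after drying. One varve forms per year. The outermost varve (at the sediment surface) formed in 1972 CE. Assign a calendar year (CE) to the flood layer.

1270 CE

Total varves = 19 + 748 + 93 = 860.
Between varve 147 and the sediment surface there are 860 − 147 = 713 varves.
Excluding 11 false varves: 713 − 11 = 702.
Counting back 702 years from 1972 CE places the flood layer in 1972 − 702 = 1270 CE.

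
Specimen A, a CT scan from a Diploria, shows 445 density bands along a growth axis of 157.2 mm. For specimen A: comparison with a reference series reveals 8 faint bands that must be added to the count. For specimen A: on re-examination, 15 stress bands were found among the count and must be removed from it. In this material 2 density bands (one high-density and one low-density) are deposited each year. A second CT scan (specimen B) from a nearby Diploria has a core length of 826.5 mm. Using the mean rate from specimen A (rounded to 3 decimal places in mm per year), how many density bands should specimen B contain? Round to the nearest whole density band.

2302 density bands

Specimen A: adjusted count: 445 − 15 + 8 = 438 density bands.
Specimen A: dividing by 2 density bands per year: 438 / 2 = 219 years.
A: 157.2 mm over 219 years gives 157.2 / 219 ≈ 0.718 mm per year.
Specimen B: 826.5 mm / 0.718 mm per year = 1151.11 years; at 2 density bands per year that is 1151.11 × 2 ≈ 2302 density bands.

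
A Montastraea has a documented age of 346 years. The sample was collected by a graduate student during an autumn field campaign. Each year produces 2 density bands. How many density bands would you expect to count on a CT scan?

Expected density bands: 346 × 2 = 692.
So 692 density bands should be present.

692 density bands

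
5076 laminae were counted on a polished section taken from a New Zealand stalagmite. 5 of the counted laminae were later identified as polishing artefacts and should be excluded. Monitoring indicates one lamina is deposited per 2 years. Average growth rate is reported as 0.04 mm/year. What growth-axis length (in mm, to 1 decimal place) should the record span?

405.7 mm

True lamina count = 5076 − 5 = 5071.
Multiplying by 2 years per lamina: 5071 × 2 = 10142 years.
Predicted length = 0.04 mm/year × 10142 years = 405.7 mm.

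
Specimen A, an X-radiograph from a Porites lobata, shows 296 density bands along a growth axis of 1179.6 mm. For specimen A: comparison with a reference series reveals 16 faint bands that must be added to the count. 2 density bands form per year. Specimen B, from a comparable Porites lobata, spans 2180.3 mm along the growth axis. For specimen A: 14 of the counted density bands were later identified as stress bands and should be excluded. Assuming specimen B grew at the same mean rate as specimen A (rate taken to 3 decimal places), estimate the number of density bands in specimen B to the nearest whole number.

Specimen A: true density band count = 296 − 14 + 16 = 298.
Specimen A: with 2 density bands per year, 298 / 2 = 149 years.
A: Mean rate = 1179.6 mm / 149 years ≈ 7.917 mm/yr.
Specimen B: 2180.3 mm / 7.917 mm per year = 275.39 years; at 2 density bands per year that is 275.39 × 2 ≈ 551 density bands.

551 density bands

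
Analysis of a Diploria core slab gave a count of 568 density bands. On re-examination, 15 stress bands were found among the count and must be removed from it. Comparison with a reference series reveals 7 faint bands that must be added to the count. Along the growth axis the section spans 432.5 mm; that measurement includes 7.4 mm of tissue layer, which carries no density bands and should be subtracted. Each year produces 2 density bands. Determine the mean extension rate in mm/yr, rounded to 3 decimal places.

After corrections the count is 568 − 15 + 7 = 560 density bands.
Dividing by 2 density bands per year: 560 / 2 = 280 years.
The growth record spans 432.5 − 7.4 = 425.1 mm.
425.1 mm over 280 years gives 425.1 / 280 ≈ 1.518 mm/yr.

1.518 mm/yr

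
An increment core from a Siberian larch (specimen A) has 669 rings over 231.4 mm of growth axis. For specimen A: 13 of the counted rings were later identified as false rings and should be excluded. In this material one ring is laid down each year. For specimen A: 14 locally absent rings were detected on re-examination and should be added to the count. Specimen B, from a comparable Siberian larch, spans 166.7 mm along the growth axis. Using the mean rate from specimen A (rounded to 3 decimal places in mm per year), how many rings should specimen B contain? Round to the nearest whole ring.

Specimen A: adjusted count: 669 − 13 + 14 = 670 rings.
A: 231.4 mm over 670 years gives 231.4 / 670 ≈ 0.345 mm/yr.
B spans 166.7 / 0.345 = 483.19 years ≈ 483 rings.

483 rings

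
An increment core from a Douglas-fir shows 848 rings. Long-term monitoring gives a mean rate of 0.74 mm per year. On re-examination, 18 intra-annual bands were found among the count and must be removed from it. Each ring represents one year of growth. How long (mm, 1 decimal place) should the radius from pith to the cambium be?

Correcting the raw count gives 848 − 18 = 830 true rings.
Length ≈ 0.74 × 830 = 614.2 mm.

614.2 mm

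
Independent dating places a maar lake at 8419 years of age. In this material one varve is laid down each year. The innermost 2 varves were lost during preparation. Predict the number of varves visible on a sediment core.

One varve per year gives 8419 varves over 8419 years.
8419 − 2 missed = 8417 varves expected in the prepared section.

8417 varves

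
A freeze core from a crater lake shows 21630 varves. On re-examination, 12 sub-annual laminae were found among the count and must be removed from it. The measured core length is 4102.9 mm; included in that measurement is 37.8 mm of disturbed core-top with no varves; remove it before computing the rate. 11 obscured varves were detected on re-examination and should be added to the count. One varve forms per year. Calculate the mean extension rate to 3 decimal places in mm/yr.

True varve count = 21630 − 12 + 11 = 21629.
Removing the 37.8 mm offcut leaves 4102.9 − 37.8 = 4065.1 mm.
4065.1 mm over 21629 years gives 4065.1 / 21629 ≈ 0.188 mm/yr.

0.188 mm/yr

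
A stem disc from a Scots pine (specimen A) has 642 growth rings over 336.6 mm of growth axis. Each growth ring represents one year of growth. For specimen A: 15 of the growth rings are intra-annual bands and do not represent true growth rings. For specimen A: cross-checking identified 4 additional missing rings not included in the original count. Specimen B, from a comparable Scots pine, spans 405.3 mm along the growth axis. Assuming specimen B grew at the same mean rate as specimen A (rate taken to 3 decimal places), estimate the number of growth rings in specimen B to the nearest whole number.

Specimen A: true growth ring count = 642 − 15 + 4 = 631.
A: Mean rate = 336.6 mm / 631 years ≈ 0.533 mm/year.
For B, 405.3 / 0.533 = 760.41 years ≈ 760 growth rings.

760 growth rings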